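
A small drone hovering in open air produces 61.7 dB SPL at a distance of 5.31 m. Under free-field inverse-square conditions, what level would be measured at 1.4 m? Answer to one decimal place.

73.3 dB SPL

For a point source in a free field, ΔL = −20·log₁₀(d₂/d₁).
ΔL = −20·log₁₀(1.4/5.31) = 11.58 dB, so L₂ = 61.7 + (11.58) = 73.3 dB SPL.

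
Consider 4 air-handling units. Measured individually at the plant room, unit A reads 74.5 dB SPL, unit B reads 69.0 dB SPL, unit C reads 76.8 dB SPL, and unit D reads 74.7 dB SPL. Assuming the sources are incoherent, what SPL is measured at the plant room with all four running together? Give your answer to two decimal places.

80.55 dB SPL

Add the sources as powers (linear), then convert back to dB:
L_total = 10·log₁₀(10^(74.5/10) + 10^(69.0/10) + 10^(76.8/10) + 10^(74.7/10)) = 10·log₁₀(113500000) = 80.55 dB SPL.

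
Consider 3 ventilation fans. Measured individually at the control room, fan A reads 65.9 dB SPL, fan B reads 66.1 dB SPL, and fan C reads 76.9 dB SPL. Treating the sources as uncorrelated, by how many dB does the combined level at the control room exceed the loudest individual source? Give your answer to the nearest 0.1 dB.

Add the sources as powers (linear), then convert back to dB:
L_total = 10·log₁₀(10^(65.9/10) + 10^(66.1/10) + 10^(76.9/10)) = 77.55 dB SPL.
Excess over the loudest (76.9 dB): 77.55 − 76.9 = 0.7 dB.

0.7 dB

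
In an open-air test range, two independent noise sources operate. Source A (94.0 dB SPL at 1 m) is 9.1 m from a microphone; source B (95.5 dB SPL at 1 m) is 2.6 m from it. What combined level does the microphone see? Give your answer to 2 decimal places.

At the listener: L_A = 94.0 − 20·log₁₀(9.1) = 74.819 dB; L_B = 95.5 − 20·log₁₀(2.6) = 87.201 dB.
Combined: 10·log₁₀(10^(74.819/10)+10^(87.201/10)) = 87.44 dB SPL.

87.44 dB SPL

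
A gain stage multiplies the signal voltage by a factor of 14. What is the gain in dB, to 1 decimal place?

For a voltage ratio, dB = 20·log₁₀(V₂/V₁).
20·log₁₀(14) = 22.9 dB.

22.9 dB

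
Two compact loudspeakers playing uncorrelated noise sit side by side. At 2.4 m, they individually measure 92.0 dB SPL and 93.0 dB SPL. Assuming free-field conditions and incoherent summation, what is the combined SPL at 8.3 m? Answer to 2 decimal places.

84.76 dB SPL

Combined at 2.4 m: 10·log₁₀(10^(92.0/10)+10^(93.0/10)) = 95.539 dB SPL.
Then apply −20·log₁₀(8.3/2.4) = -10.777 dB → 84.76 dB SPL.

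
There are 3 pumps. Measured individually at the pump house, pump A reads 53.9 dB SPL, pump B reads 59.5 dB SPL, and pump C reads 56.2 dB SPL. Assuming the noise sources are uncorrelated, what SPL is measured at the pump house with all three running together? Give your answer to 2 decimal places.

Uncorrelated sources add in intensity (power), not in dB.
L_total = 10·log₁₀(10^(53.9/10) + 10^(59.5/10) + 10^(56.2/10)) = 10·log₁₀(1554000) = 61.91 dB SPL.

61.91 dB SPL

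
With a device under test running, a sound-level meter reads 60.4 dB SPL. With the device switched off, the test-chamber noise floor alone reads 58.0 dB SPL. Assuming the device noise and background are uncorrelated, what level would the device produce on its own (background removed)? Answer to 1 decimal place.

Subtract intensities: L_src = 10·log₁₀(10^(L_total/10) − 10^(L_bg/10)).
L_src = 10·log₁₀(10^(60.4/10) − 10^(58.0/10)) = 10·log₁₀(465500) = 56.7 dB SPL.

56.7 dB SPL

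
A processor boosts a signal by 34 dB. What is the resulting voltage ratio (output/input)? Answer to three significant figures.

50.1

Voltage ratio = 10^(dB/20).
10^(34/20) = 10^(1.700) = 50.1.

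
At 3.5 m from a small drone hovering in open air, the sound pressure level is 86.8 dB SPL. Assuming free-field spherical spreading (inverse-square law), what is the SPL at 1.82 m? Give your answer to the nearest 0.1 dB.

Inverse-square spreading gives ΔL = −20·log₁₀(d₂/d₁).
ΔL = −20·log₁₀(1.82/3.5) = 5.68 dB, so L₂ = 86.8 + (5.68) = 92.5 dB SPL.

92.5 dB SPL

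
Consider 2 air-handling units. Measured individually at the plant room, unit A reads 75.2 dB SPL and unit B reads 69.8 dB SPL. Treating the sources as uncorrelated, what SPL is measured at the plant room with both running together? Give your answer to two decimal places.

Incoherent sources sum as intensities:
L_total = 10·log₁₀(10^(75.2/10) + 10^(69.8/10)) = 10·log₁₀(42660000) = 76.30 dB SPL.

76.30 dB SPL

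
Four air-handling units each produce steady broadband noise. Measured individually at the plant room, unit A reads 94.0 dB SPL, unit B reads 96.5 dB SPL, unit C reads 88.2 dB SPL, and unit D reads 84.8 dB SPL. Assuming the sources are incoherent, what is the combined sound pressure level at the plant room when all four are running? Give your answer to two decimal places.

99.00 dB SPL

Add the sources as powers (linear), then convert back to dB:
L_total = 10·log₁₀(10^(94.0/10) + 10^(96.5/10) + 10^(88.2/10) + 10^(84.8/10)) = 10·log₁₀(7941000000) = 99.00 dB SPL.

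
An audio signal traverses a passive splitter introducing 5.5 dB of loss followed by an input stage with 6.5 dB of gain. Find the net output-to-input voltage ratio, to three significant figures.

Net gain = (−5.5) + 6.5 = 1.0 dB.
Voltage ratio = 10^(1.0/20) = 1.12.

1.12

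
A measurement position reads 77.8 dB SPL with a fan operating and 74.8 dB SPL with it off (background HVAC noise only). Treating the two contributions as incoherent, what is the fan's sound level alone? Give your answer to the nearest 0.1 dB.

74.8 dB SPL

Background correction is a power subtraction:
L_src = 10·log₁₀(10^(77.8/10) − 10^(74.8/10)) = 10·log₁₀(30060000) = 74.8 dB SPL.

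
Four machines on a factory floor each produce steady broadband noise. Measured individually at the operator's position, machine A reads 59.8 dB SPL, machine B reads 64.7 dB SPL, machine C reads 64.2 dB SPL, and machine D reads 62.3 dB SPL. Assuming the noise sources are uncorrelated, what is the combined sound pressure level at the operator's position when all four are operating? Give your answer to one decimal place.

Incoherent sources sum as intensities:
L_total = 10·log₁₀(10^(59.8/10) + 10^(64.7/10) + 10^(64.2/10) + 10^(62.3/10)) = 10·log₁₀(8235000) = 69.2 dB SPL.

69.2 dB SPL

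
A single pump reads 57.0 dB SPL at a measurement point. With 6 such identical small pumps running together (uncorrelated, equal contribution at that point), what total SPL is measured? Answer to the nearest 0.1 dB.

64.8 dB SPL

6 equal incoherent sources raise the level by 10·log₁₀(6) = 7.78 dB.
L_total = 57.0 + 7.78 = 64.8 dB SPL.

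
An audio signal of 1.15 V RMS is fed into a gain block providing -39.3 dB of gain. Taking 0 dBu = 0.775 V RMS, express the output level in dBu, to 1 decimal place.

Input level: 20·log₁₀(1.15/0.775) = 3.43 dBu.
Output: 3.43 − 39.3 = -35.9 dBu.

-35.9 dBu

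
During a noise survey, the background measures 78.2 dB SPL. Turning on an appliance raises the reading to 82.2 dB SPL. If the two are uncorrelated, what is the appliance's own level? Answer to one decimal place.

80.0 dB SPL

Subtract intensities: L_src = 10·log₁₀(10^(L_total/10) − 10^(L_bg/10)).
L_src = 10·log₁₀(10^(82.2/10) − 10^(78.2/10)) = 10·log₁₀(99890000) = 80.0 dB SPL.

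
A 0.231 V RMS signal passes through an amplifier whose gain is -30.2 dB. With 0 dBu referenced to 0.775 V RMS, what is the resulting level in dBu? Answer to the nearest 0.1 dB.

-40.7 dBu

Input level: 20·log₁₀(0.231/0.775) = -10.51 dBu.
Output: -10.51 − 30.2 = -40.7 dBu.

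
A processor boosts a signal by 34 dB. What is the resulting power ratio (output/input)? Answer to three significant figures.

2510

Power ratio = 10^(dB/10).
10^(34/10) = 10^(3.400) = 2510.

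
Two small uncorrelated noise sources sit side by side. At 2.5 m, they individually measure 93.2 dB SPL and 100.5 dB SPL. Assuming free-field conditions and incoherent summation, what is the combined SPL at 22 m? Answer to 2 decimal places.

82.35 dB SPL

Combined at 2.5 m: 10·log₁₀(10^(93.2/10)+10^(100.5/10)) = 101.242 dB SPL.
Then apply −20·log₁₀(22/2.5) = -18.890 dB → 82.35 dB SPL.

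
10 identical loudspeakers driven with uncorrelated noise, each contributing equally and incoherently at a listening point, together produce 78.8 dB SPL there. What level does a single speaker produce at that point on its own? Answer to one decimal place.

68.8 dB SPL

10 equal incoherent sources add 10·log₁₀(10) = 10.00 dB over one source.
L_one = 78.8 − 10.00 = 68.8 dB SPL.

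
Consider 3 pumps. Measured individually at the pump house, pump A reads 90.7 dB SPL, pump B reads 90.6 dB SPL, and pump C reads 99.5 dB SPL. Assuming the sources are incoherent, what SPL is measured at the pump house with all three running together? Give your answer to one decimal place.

Uncorrelated sources add in intensity (power), not in dB.
L_total = 10·log₁₀(10^(90.7/10) + 10^(90.6/10) + 10^(99.5/10)) = 10·log₁₀(11236000000) = 100.5 dB SPL.

100.5 dB SPL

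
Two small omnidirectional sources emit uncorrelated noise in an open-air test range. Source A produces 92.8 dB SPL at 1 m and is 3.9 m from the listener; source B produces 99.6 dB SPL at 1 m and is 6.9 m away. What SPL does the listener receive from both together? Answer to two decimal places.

At the listener: L_A = 92.8 − 20·log₁₀(3.9) = 80.979 dB; L_B = 99.6 − 20·log₁₀(6.9) = 82.823 dB.
Combined: 10·log₁₀(10^(80.979/10)+10^(82.823/10)) = 85.01 dB SPL.

85.01 dB SPL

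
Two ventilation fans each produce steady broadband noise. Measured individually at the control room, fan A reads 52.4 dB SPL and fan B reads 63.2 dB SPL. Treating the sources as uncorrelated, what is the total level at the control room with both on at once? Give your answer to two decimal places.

63.55 dB SPL

Incoherent sources sum as intensities:
L_total = 10·log₁₀(10^(52.4/10) + 10^(63.2/10)) = 10·log₁₀(2263000) = 63.55 dB SPL.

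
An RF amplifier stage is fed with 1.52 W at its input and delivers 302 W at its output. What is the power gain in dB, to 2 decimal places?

22.98 dB

For a power ratio, dB = 10·log₁₀(P₂/P₁).
10·log₁₀(302/1.52) = 10·log₁₀(198.7) = 22.98 dB.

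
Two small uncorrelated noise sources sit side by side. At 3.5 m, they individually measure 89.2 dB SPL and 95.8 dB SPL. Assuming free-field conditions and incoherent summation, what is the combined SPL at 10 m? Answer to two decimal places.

Combined at 3.5 m: 10·log₁₀(10^(89.2/10)+10^(95.8/10)) = 96.659 dB SPL.
Then apply −20·log₁₀(10/3.5) = -9.119 dB → 87.54 dB SPL.

87.54 dB SPL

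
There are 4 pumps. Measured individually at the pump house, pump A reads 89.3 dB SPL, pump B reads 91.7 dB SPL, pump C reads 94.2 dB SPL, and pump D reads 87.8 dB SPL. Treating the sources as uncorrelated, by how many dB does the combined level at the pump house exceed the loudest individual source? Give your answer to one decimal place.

Add the sources as powers (linear), then convert back to dB:
L_total = 10·log₁₀(10^(89.3/10) + 10^(91.7/10) + 10^(94.2/10) + 10^(87.8/10)) = 97.45 dB SPL.
Excess over the loudest (94.2 dB): 97.45 − 94.2 = 3.3 dB.

3.3 dB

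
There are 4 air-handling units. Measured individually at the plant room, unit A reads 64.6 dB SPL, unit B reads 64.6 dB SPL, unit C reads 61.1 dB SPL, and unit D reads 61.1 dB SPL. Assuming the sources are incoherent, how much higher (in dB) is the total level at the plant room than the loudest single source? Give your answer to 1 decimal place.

Incoherent sources sum as intensities:
L_total = 10·log₁₀(10^(64.6/10) + 10^(64.6/10) + 10^(61.1/10) + 10^(61.1/10)) = 69.21 dB SPL.
Excess over the loudest (64.6 dB): 69.21 − 64.6 = 4.6 dB.

4.6 dB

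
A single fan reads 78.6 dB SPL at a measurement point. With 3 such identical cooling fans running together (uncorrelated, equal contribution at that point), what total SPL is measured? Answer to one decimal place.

83.4 dB SPL

3 equal incoherent sources raise the level by 10·log₁₀(3) = 4.77 dB.
L_total = 78.6 + 4.77 = 83.4 dB SPL.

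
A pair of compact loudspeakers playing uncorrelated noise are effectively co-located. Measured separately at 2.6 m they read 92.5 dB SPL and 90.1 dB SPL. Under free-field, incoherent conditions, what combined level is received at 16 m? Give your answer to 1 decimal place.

Combined at 2.6 m: 10·log₁₀(10^(92.5/10)+10^(90.1/10)) = 94.47 dB SPL.
Then apply −20·log₁₀(16/2.6) = -15.78 dB → 78.7 dB SPL.

78.7 dB SPL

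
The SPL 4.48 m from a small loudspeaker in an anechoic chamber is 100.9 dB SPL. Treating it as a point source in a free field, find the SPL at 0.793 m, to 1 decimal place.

For a point source in a free field, ΔL = −20·log₁₀(d₂/d₁).
ΔL = −20·log₁₀(0.793/4.48) = 15.04 dB, so L₂ = 100.9 + (15.04) = 115.9 dB SPL.

115.9 dB SPL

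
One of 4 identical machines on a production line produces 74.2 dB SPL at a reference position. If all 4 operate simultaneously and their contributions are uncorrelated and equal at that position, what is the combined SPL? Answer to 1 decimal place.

4 equal incoherent sources raise the level by 10·log₁₀(4) = 6.02 dB.
L_total = 74.2 + 6.02 = 80.2 dB SPL.

80.2 dB SPL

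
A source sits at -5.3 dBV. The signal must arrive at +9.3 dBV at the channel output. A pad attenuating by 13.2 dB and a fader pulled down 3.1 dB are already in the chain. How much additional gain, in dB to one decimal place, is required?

30.9 dB

The required make-up gain is the shortfall in the dB sum.
G = +9.3 − (-5.3) + 13.2 + 3.1 = 30.9 dB.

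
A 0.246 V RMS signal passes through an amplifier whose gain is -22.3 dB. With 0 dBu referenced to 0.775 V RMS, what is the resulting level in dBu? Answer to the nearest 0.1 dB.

Input level: 20·log₁₀(0.246/0.775) = -9.97 dBu.
Output: -9.97 − 22.3 = -32.3 dBu.

-32.3 dBu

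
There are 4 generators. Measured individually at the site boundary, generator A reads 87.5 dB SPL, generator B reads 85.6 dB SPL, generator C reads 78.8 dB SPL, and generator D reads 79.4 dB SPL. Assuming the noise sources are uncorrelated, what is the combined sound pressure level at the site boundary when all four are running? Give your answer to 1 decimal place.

90.4 dB SPL

Incoherent sources sum as intensities:
L_total = 10·log₁₀(10^(87.5/10) + 10^(85.6/10) + 10^(78.8/10) + 10^(79.4/10)) = 10·log₁₀(1088000000) = 90.4 dB SPL.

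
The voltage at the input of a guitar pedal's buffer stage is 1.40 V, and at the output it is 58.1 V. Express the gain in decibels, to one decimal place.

32.4 dB

Voltage is an amplitude quantity, so gain = 20·log₁₀(V_out/V_in).
20·log₁₀(58.1/1.40) = 20·log₁₀(41.50) = 32.4 dB.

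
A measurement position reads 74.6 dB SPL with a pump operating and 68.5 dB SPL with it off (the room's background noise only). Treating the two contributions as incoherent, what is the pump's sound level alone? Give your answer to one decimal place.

73.4 dB SPL

Remove the background by subtracting linear intensities:
L_src = 10·log₁₀(10^(74.6/10) − 10^(68.5/10)) = 10·log₁₀(21760000) = 73.4 dB SPL.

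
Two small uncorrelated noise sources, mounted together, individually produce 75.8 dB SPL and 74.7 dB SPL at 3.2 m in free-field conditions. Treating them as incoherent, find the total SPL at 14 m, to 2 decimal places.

Combined at 3.2 m: 10·log₁₀(10^(75.8/10)+10^(74.7/10)) = 78.295 dB SPL.
Then apply −20·log₁₀(14/3.2) = -12.820 dB → 65.48 dB SPL.

65.48 dB SPL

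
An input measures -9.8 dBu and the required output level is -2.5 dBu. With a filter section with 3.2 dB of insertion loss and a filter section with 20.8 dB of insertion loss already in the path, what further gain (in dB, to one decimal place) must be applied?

31.3 dB

The required make-up gain is the shortfall in the dB sum.
G = -2.5 − (-9.8) + 3.2 + 20.8 = 31.3 dB.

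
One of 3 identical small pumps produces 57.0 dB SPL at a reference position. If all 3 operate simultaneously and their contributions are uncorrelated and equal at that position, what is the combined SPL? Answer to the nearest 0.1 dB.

61.8 dB SPL

3 equal incoherent sources raise the level by 10·log₁₀(3) = 4.77 dB.
L_total = 57.0 + 4.77 = 61.8 dB SPL.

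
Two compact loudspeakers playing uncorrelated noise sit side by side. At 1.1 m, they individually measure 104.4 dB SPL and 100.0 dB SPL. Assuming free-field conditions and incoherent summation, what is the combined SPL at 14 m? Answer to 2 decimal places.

83.65 dB SPL

Combined at 1.1 m: 10·log₁₀(10^(104.4/10)+10^(100.0/10)) = 105.745 dB SPL.
Then apply −20·log₁₀(14/1.1) = -22.095 dB → 83.65 dB SPL.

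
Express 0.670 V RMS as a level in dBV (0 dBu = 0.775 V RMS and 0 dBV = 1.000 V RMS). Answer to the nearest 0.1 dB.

-3.5 dBV

dBV = 20·log₁₀(V / 1.000 V).
20·log₁₀(0.670/1.000) = -3.5 dBV.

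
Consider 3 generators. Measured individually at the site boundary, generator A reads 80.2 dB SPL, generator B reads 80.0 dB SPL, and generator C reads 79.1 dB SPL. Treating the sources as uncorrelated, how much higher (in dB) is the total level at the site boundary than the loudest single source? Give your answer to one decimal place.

4.4 dB

Incoherent sources sum as intensities:
L_total = 10·log₁₀(10^(80.2/10) + 10^(80.0/10) + 10^(79.1/10)) = 84.56 dB SPL.
Excess over the loudest (80.2 dB): 84.56 − 80.2 = 4.4 dB.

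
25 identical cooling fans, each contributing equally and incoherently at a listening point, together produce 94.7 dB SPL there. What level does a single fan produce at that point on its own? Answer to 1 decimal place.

80.7 dB SPL

25 equal incoherent sources add 10·log₁₀(25) = 13.98 dB over one source.
L_one = 94.7 − 13.98 = 80.7 dB SPL.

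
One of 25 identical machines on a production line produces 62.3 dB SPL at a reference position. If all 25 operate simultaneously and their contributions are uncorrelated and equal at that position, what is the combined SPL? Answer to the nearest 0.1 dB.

76.3 dB SPL

25 equal incoherent sources raise the level by 10·log₁₀(25) = 13.98 dB.
L_total = 62.3 + 13.98 = 76.3 dB SPL.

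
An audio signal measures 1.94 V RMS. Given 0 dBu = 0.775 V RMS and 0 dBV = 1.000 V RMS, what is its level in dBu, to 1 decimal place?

dBu = 20·log₁₀(V / 0.775 V).
20·log₁₀(1.94/0.775) = +8.0 dBu.

+8.0 dBu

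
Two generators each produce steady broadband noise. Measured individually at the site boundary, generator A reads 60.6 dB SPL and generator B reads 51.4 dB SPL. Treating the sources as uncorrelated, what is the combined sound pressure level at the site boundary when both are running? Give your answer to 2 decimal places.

Uncorrelated sources add in intensity (power), not in dB.
L_total = 10·log₁₀(10^(60.6/10) + 10^(51.4/10)) = 10·log₁₀(1286000) = 61.09 dB SPL.

61.09 dB SPL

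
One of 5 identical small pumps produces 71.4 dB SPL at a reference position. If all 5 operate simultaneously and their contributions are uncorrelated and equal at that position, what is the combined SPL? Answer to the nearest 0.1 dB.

78.4 dB SPL

5 equal incoherent sources raise the level by 10·log₁₀(5) = 6.99 dB.
L_total = 71.4 + 6.99 = 78.4 dB SPL.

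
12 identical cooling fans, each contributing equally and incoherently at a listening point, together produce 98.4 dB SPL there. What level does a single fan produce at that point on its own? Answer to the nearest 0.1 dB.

87.6 dB SPL

12 equal incoherent sources add 10·log₁₀(12) = 10.79 dB over one source.
L_one = 98.4 − 10.79 = 87.6 dB SPL.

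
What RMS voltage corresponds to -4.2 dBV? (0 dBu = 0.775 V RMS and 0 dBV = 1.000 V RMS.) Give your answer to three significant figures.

V = 1.000 V × 10^(-4.2/20).
= 1.000 × 0.6166 = 0.617 V.

0.617 V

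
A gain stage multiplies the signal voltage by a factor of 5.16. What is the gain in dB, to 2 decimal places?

Voltage is an amplitude quantity, so gain = 20·log₁₀(V_out/V_in).
20·log₁₀(5.16) = 14.25 dB.

14.25 dB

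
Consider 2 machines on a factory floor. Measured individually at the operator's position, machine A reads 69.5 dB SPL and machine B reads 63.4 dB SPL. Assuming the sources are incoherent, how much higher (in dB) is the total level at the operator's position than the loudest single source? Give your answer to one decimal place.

1.0 dB

Add the sources as powers (linear), then convert back to dB:
L_total = 10·log₁₀(10^(69.5/10) + 10^(63.4/10)) = 70.45 dB SPL.
Excess over the loudest (69.5 dB): 70.45 − 69.5 = 1.0 dB.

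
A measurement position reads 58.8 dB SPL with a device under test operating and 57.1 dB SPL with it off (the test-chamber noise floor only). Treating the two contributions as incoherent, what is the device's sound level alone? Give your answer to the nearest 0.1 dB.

Remove the background by subtracting linear intensities:
L_src = 10·log₁₀(10^(58.8/10) − 10^(57.1/10)) = 10·log₁₀(245700) = 53.9 dB SPL.

53.9 dB SPL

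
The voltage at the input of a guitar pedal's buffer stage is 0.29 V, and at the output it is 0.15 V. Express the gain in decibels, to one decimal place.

Voltage ratio → dB uses the 20·log₁₀ form:
20·log₁₀(0.15/0.29) = 20·log₁₀(0.5172) = -5.7 dB.

-5.7 dB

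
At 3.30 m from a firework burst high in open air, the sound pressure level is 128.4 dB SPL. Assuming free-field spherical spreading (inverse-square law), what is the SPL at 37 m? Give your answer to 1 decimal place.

Inverse-square spreading gives ΔL = −20·log₁₀(d₂/d₁).
ΔL = −20·log₁₀(37/3.30) = -20.99 dB, so L₂ = 128.4 + (-20.99) = 107.4 dB SPL.

107.4 dB SPL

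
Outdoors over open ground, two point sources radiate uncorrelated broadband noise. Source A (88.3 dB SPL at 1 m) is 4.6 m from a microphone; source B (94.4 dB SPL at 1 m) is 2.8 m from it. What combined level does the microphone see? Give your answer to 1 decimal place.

85.8 dB SPL

At the listener: L_A = 88.3 − 20·log₁₀(4.6) = 75.04 dB; L_B = 94.4 − 20·log₁₀(2.8) = 85.46 dB.
Combined: 10·log₁₀(10^(75.04/10)+10^(85.46/10)) = 85.8 dB SPL.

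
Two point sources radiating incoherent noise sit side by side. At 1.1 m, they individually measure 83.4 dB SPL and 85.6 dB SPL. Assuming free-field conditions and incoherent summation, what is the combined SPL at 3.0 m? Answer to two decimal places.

78.93 dB SPL

Combined at 1.1 m: 10·log₁₀(10^(83.4/10)+10^(85.6/10)) = 87.648 dB SPL.
Then apply −20·log₁₀(3.0/1.1) = -8.715 dB → 78.93 dB SPL.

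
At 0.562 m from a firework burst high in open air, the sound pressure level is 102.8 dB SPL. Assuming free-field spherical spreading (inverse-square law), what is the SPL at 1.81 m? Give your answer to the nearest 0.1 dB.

92.6 dB SPL

Free-field point source: level drops by 20·log₁₀ of the distance ratio.
ΔL = −20·log₁₀(1.81/0.562) = -10.16 dB, so L₂ = 102.8 + (-10.16) = 92.6 dB SPL.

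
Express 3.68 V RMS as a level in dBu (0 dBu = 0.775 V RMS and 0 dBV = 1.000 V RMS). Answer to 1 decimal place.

+13.5 dBu

dBu = 20·log₁₀(V / 0.775 V).
20·log₁₀(3.68/0.775) = +13.5 dBu.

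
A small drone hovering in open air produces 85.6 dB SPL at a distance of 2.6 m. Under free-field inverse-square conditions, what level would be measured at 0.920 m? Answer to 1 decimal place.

94.6 dB SPL

Inverse-square spreading gives ΔL = −20·log₁₀(d₂/d₁).
ΔL = −20·log₁₀(0.920/2.6) = 9.02 dB, so L₂ = 85.6 + (9.02) = 94.6 dB SPL.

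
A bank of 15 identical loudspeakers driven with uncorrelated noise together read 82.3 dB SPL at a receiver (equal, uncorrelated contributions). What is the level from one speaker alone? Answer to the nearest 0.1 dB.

15 equal incoherent sources add 10·log₁₀(15) = 11.76 dB over one source.
L_one = 82.3 − 11.76 = 70.5 dB SPL.

70.5 dB SPL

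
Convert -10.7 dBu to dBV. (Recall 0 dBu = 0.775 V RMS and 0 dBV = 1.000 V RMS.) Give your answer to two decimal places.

The offset between the scales is 20·log₁₀(0.775/1.000) = −2.214 dB.
So dBV = -10.7 − 2.214 = -12.91 dBV.

-12.91 dBV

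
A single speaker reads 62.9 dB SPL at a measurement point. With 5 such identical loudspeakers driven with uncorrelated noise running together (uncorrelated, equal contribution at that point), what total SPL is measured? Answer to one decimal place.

5 equal incoherent sources raise the level by 10·log₁₀(5) = 6.99 dB.
L_total = 62.9 + 6.99 = 69.9 dB SPL.

69.9 dB SPL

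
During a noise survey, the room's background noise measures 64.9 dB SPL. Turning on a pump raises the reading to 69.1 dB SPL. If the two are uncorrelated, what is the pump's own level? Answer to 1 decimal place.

Subtract intensities: L_src = 10·log₁₀(10^(L_total/10) − 10^(L_bg/10)).
L_src = 10·log₁₀(10^(69.1/10) − 10^(64.9/10)) = 10·log₁₀(5038000) = 67.0 dB SPL.

67.0 dB SPL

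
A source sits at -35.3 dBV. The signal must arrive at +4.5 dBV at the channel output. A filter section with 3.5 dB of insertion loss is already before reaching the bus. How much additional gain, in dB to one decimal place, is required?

The required make-up gain is the shortfall in the dB sum.
G = +4.5 − (-35.3) + 3.5 = 43.3 dB.

43.3 dB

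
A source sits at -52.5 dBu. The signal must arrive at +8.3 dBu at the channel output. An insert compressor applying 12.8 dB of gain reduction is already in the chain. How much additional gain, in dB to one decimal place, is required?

73.6 dB

The required make-up gain is the shortfall in the dB sum.
G = +8.3 − (-52.5) + 12.8 = 73.6 dB.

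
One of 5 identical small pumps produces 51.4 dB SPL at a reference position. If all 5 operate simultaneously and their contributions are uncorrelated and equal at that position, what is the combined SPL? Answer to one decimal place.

5 equal incoherent sources raise the level by 10·log₁₀(5) = 6.99 dB.
L_total = 51.4 + 6.99 = 58.4 dB SPL.

58.4 dB SPL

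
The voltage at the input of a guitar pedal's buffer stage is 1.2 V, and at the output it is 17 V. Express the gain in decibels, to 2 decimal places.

Voltage is an amplitude quantity, so gain = 20·log₁₀(V_out/V_in).
20·log₁₀(17/1.2) = 20·log₁₀(14.17) = 23.03 dB.

23.03 dB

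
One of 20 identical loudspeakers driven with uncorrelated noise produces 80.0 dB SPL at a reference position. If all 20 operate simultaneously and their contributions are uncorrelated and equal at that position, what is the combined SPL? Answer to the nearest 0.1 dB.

93.0 dB SPL

20 equal incoherent sources raise the level by 10·log₁₀(20) = 13.01 dB.
L_total = 80.0 + 13.01 = 93.0 dB SPL.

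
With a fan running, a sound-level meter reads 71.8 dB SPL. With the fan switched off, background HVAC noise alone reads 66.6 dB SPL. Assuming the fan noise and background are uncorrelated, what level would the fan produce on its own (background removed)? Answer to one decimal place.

70.2 dB SPL

Subtract intensities: L_src = 10·log₁₀(10^(L_total/10) − 10^(L_bg/10)).
L_src = 10·log₁₀(10^(71.8/10) − 10^(66.6/10)) = 10·log₁₀(10560000) = 70.2 dB SPL.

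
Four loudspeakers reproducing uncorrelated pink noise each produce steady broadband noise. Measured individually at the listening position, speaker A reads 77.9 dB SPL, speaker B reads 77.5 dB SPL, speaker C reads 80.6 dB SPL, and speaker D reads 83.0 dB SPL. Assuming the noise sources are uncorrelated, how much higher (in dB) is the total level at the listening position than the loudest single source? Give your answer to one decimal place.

Uncorrelated sources add in intensity (power), not in dB.
L_total = 10·log₁₀(10^(77.9/10) + 10^(77.5/10) + 10^(80.6/10) + 10^(83.0/10)) = 86.36 dB SPL.
Excess over the loudest (83.0 dB): 86.36 − 83.0 = 3.4 dB.

3.4 dB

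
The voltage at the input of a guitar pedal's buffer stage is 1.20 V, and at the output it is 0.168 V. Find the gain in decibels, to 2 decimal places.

For a voltage ratio, dB = 20·log₁₀(V₂/V₁).
20·log₁₀(0.168/1.20) = 20·log₁₀(0.1400) = -17.08 dB.

-17.08 dB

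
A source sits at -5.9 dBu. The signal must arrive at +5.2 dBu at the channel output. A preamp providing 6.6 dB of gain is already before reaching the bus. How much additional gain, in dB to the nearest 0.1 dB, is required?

The required make-up gain is the shortfall in the dB sum.
G = +5.2 − (-5.9) − 6.6 = 4.5 dB.

4.5 dB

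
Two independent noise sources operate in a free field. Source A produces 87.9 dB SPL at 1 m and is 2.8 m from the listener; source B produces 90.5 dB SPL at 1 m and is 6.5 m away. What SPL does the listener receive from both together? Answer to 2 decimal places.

At the listener: L_A = 87.9 − 20·log₁₀(2.8) = 78.957 dB; L_B = 90.5 − 20·log₁₀(6.5) = 74.242 dB.
Combined: 10·log₁₀(10^(78.957/10)+10^(74.242/10)) = 80.22 dB SPL.

80.22 dB SPL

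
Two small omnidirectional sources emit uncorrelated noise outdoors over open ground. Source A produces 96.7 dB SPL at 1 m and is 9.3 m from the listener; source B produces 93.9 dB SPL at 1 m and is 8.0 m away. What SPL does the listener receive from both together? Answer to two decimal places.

79.66 dB SPL

At the listener: L_A = 96.7 − 20·log₁₀(9.3) = 77.330 dB; L_B = 93.9 − 20·log₁₀(8.0) = 75.838 dB.
Combined: 10·log₁₀(10^(77.330/10)+10^(75.838/10)) = 79.66 dB SPL.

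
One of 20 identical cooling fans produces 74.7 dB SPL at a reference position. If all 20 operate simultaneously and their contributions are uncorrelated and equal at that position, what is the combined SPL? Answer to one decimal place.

20 equal incoherent sources raise the level by 10·log₁₀(20) = 13.01 dB.
L_total = 74.7 + 13.01 = 87.7 dB SPL.

87.7 dB SPL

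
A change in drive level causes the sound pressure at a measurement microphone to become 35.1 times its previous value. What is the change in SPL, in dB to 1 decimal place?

Sound pressure is an amplitude quantity: ΔL = 20·log₁₀(p₂/p₁).
20·log₁₀(35.1) = 30.9 dB.

30.9 dB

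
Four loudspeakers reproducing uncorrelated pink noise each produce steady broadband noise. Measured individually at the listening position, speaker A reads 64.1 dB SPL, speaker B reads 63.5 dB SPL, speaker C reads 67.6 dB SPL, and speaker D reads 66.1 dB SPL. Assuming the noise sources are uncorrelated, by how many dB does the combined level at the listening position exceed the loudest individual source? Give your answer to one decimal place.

Uncorrelated sources add in intensity (power), not in dB.
L_total = 10·log₁₀(10^(64.1/10) + 10^(63.5/10) + 10^(67.6/10) + 10^(66.1/10)) = 71.65 dB SPL.
Excess over the loudest (67.6 dB): 71.65 − 67.6 = 4.1 dB.

4.1 dB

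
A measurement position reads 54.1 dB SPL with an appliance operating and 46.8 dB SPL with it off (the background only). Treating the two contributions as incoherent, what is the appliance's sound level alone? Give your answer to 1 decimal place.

Background correction is a power subtraction:
L_src = 10·log₁₀(10^(54.1/10) − 10^(46.8/10)) = 10·log₁₀(209200) = 53.2 dB SPL.

53.2 dB SPL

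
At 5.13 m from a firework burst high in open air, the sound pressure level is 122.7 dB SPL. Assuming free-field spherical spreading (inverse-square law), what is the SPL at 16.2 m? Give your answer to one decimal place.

Inverse-square spreading gives ΔL = −20·log₁₀(d₂/d₁).
ΔL = −20·log₁₀(16.2/5.13) = -9.99 dB, so L₂ = 122.7 + (-9.99) = 112.7 dB SPL.

112.7 dB SPL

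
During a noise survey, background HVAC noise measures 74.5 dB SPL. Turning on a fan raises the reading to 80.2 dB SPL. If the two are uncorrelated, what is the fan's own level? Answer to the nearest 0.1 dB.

78.8 dB SPL

Remove the background by subtracting linear intensities:
L_src = 10·log₁₀(10^(80.2/10) − 10^(74.5/10)) = 10·log₁₀(76530000) = 78.8 dB SPL.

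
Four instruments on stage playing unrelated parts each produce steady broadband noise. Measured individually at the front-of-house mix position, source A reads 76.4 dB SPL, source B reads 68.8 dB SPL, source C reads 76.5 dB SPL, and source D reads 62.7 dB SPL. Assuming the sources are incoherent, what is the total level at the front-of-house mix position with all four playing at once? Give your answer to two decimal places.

79.90 dB SPL

Add the sources as powers (linear), then convert back to dB:
L_total = 10·log₁₀(10^(76.4/10) + 10^(68.8/10) + 10^(76.5/10) + 10^(62.7/10)) = 10·log₁₀(97770000) = 79.90 dB SPL.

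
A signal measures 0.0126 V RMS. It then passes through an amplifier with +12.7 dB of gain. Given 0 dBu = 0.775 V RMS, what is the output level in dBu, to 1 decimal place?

-23.1 dBu

Input level: 20·log₁₀(0.0126/0.775) = -35.78 dBu.
Output: -35.78 + 12.7 = -23.1 dBu.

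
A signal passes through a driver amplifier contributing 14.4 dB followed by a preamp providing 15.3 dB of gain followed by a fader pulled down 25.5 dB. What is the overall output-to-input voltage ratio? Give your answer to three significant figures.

Net gain = 14.4 + 15.3 + (−25.5) = 4.2 dB.
Voltage ratio = 10^(4.2/20) = 1.62.

1.62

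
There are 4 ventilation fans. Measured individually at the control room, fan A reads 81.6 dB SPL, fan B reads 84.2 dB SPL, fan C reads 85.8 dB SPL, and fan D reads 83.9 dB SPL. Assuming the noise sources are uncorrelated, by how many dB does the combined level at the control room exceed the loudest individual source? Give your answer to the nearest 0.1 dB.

4.3 dB

Incoherent sources sum as intensities:
L_total = 10·log₁₀(10^(81.6/10) + 10^(84.2/10) + 10^(85.8/10) + 10^(83.9/10)) = 90.14 dB SPL.
Excess over the loudest (85.8 dB): 90.14 − 85.8 = 4.3 dB.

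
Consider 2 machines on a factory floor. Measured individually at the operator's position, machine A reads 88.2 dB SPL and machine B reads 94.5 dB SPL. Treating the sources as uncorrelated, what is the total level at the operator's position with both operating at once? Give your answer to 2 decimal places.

Add the sources as powers (linear), then convert back to dB:
L_total = 10·log₁₀(10^(88.2/10) + 10^(94.5/10)) = 10·log₁₀(3479000000) = 95.41 dB SPL.

95.41 dB SPL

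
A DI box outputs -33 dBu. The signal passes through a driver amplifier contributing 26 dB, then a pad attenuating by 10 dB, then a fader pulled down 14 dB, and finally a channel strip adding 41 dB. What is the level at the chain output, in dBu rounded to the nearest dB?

+10 dBu

Gain stages sum in dB:
-33 + 26 − 10 − 14 + 41 = +10 dBu.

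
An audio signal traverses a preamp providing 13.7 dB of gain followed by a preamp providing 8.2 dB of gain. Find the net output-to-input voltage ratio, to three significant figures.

12.4

Net gain = 13.7 + 8.2 = 21.9 dB.
Voltage ratio = 10^(21.9/20) = 12.4.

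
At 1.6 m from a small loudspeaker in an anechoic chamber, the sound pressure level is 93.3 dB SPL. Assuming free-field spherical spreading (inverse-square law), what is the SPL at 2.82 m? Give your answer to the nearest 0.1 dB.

For a point source in a free field, ΔL = −20·log₁₀(d₂/d₁).
ΔL = −20·log₁₀(2.82/1.6) = -4.92 dB, so L₂ = 93.3 + (-4.92) = 88.4 dB SPL.

88.4 dB SPL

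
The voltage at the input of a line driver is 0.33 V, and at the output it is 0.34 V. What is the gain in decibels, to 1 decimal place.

0.3 dB

For a voltage ratio, dB = 20·log₁₀(V₂/V₁).
20·log₁₀(0.34/0.33) = 20·log₁₀(1.030) = 0.3 dB.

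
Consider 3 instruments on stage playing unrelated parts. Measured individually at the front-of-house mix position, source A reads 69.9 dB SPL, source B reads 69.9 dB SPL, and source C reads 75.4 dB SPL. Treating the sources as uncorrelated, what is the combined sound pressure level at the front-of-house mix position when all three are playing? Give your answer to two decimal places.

Uncorrelated sources add in intensity (power), not in dB.
L_total = 10·log₁₀(10^(69.9/10) + 10^(69.9/10) + 10^(75.4/10)) = 10·log₁₀(54220000) = 77.34 dB SPL.

77.34 dB SPL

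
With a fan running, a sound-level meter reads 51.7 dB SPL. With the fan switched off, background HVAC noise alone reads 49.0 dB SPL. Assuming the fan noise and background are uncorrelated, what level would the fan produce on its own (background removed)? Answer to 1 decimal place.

Background correction is a power subtraction:
L_src = 10·log₁₀(10^(51.7/10) − 10^(49.0/10)) = 10·log₁₀(68480) = 48.4 dB SPL.

48.4 dB SPL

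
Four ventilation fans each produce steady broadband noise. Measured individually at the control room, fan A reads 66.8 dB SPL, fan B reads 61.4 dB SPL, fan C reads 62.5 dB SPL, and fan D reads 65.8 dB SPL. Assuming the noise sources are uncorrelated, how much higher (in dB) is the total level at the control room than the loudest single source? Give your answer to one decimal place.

3.9 dB

Incoherent sources sum as intensities:
L_total = 10·log₁₀(10^(66.8/10) + 10^(61.4/10) + 10^(62.5/10) + 10^(65.8/10)) = 70.70 dB SPL.
Excess over the loudest (66.8 dB): 70.70 − 66.8 = 3.9 dB.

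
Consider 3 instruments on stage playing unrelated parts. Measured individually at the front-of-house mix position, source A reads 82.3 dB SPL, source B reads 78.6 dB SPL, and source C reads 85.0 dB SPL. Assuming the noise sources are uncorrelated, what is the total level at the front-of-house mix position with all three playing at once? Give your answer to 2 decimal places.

87.47 dB SPL

Add the sources as powers (linear), then convert back to dB:
L_total = 10·log₁₀(10^(82.3/10) + 10^(78.6/10) + 10^(85.0/10)) = 10·log₁₀(558500000) = 87.47 dB SPL.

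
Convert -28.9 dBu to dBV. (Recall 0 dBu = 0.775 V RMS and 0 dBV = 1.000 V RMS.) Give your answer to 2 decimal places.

The offset between the scales is 20·log₁₀(0.775/1.000) = −2.214 dB.
So dBV = -28.9 − 2.214 = -31.11 dBV.

-31.11 dBV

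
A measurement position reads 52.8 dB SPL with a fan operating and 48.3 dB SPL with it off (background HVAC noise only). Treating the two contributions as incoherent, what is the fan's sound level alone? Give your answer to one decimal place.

50.9 dB SPL

Background correction is a power subtraction:
L_src = 10·log₁₀(10^(52.8/10) − 10^(48.3/10)) = 10·log₁₀(122900) = 50.9 dB SPL.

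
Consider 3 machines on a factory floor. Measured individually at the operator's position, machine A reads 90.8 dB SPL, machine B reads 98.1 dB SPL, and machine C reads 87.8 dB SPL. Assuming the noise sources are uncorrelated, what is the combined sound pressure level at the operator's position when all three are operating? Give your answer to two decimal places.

99.17 dB SPL

Uncorrelated sources add in intensity (power), not in dB.
L_total = 10·log₁₀(10^(90.8/10) + 10^(98.1/10) + 10^(87.8/10)) = 10·log₁₀(8261000000) = 99.17 dB SPL.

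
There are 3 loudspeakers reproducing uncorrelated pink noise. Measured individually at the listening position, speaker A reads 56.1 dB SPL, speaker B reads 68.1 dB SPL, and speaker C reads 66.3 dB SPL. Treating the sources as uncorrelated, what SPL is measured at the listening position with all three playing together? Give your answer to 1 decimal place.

Incoherent sources sum as intensities:
L_total = 10·log₁₀(10^(56.1/10) + 10^(68.1/10) + 10^(66.3/10)) = 10·log₁₀(11130000) = 70.5 dB SPL.

70.5 dB SPL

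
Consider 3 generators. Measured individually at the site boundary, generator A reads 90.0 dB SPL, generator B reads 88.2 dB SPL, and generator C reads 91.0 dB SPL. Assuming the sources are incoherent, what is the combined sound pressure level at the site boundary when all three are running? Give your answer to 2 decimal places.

94.65 dB SPL

Incoherent sources sum as intensities:
L_total = 10·log₁₀(10^(90.0/10) + 10^(88.2/10) + 10^(91.0/10)) = 10·log₁₀(2920000000) = 94.65 dB SPL.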